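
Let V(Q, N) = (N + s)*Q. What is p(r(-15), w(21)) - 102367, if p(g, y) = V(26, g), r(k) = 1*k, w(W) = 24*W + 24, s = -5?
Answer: -102887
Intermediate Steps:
w(W) = 24 + 24*W
V(Q, N) = Q*(-5 + N) (V(Q, N) = (N - 5)*Q = (-5 + N)*Q = Q*(-5 + N))
r(k) = k
p(g, y) = -130 + 26*g (p(g, y) = 26*(-5 + g) = -130 + 26*g)
p(r(-15), w(21)) - 102367 = (-130 + 26*(-15)) - 102367 = (-130 - 390) - 102367 = -520 - 102367 = -102887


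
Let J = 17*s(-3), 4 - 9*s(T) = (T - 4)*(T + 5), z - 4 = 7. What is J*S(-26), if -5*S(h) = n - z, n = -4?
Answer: 102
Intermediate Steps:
z = 11 (z = 4 + 7 = 11)
s(T) = 4/9 - (-4 + T)*(5 + T)/9 (s(T) = 4/9 - (T - 4)*(T + 5)/9 = 4/9 - (-4 + T)*(5 + T)/9)
S(h) = 3 (S(h) = -(-4 - 1*11)/5 = -(-4 - 11)/5 = -⅕*(-15) = 3)
J = 34 (J = 17*(8/3 - ⅑*(-3) - ⅑*(-3)²) = 17*(8/3 + ⅓ - ⅑*9) = 17*(8/3 + ⅓ - 1) = 17*2 = 34)
J*S(-26) = 34*3 = 102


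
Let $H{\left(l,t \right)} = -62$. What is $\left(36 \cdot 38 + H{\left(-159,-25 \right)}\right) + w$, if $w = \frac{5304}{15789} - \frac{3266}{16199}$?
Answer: $\frac{111354920996}{85255337} \approx 1306.1$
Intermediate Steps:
$w = \frac{11450874}{85255337}$ ($w = 5304 \cdot \frac{1}{15789} - \frac{3266}{16199} = \frac{1768}{5263} - \frac{3266}{16199} = \frac{11450874}{85255337} \approx 0.13431$)
$\left(36 \cdot 38 + H{\left(-159,-25 \right)}\right) + w = \left(36 \cdot 38 - 62\right) + \frac{11450874}{85255337} = \left(1368 - 62\right) + \frac{11450874}{85255337} = 1306 + \frac{11450874}{85255337} = \frac{111354920996}{85255337}$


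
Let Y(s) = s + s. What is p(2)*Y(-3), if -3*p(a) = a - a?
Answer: 0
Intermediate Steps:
Y(s) = 2*s
p(a) = 0 (p(a) = -(a - a)/3 = -⅓*0 = 0)
p(2)*Y(-3) = 0*(2*(-3)) = 0*(-6) = 0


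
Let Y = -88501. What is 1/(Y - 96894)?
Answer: -1/185395 ≈ -5.3939e-6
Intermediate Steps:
1/(Y - 96894) = 1/(-88501 - 96894) = 1/(-185395) = -1/185395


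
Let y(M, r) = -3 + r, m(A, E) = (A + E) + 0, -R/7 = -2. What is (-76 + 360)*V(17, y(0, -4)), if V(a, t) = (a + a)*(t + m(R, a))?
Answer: 231744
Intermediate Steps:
R = 14 (R = -7*(-2) = 14)
m(A, E) = A + E
V(a, t) = 2*a*(14 + a + t) (V(a, t) = (a + a)*(t + (14 + a)) = (2*a)*(14 + a + t) = 2*a*(14 + a + t))
(-76 + 360)*V(17, y(0, -4)) = (-76 + 360)*(2*17*(14 + 17 + (-3 - 4))) = 284*(2*17*(14 + 17 - 7)) = 284*(2*17*24) = 284*816 = 231744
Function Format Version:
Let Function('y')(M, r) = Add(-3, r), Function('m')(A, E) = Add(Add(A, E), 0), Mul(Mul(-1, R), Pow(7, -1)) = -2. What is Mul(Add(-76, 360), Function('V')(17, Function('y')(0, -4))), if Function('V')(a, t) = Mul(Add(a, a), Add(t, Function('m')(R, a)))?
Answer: 231744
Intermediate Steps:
R = 14 (R = Mul(-7, -2) = 14)
Function('m')(A, E) = Add(A, E)
Function('V')(a, t) = Mul(2, a, Add(14, a, t)) (Function('V')(a, t) = Mul(Add(a, a), Add(t, Add(14, a))) = Mul(Mul(2, a), Add(14, a, t)) = Mul(2, a, Add(14, a, t)))
Mul(Add(-76, 360), Function('V')(17, Function('y')(0, -4))) = Mul(Add(-76, 360), Mul(2, 17, Add(14, 17, Add(-3, -4)))) = Mul(284, Mul(2, 17, Add(14, 17, -7))) = Mul(284, Mul(2, 17, 24)) = Mul(284, 816) = 231744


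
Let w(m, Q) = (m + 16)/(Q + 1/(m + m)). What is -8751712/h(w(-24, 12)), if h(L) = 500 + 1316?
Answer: -1093964/227 ≈ -4819.2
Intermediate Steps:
w(m, Q) = (16 + m)/(Q + 1/(2*m))
h(L) = 1816
-8751712/h(w(-24, 12)) = -8751712/1816 = -8751712*1/1816 = -1093964/227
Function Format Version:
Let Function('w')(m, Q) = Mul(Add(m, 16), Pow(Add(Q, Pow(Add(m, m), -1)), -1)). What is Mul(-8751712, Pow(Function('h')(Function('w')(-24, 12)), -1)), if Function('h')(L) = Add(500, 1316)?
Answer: Rational(-1093964, 227) ≈ -4819.2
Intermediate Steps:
Function('w')(m, Q) = Mul(Pow(Add(Q, Mul(Rational(1, 2), Pow(m, -1))), -1), Add(16, m)) (Function('w')(m, Q) = Mul(Add(16, m), Pow(Add(Q, Pow(Mul(2, m), -1)), -1)) = Mul(Add(16, m), Pow(Add(Q, Mul(Rational(1, 2), Pow(m, -1))), -1)) = Mul(Pow(Add(Q, Mul(Rational(1, 2), Pow(m, -1))), -1), Add(16, m)))
Function('h')(L) = 1816
Mul(-8751712, Pow(Function('h')(Function('w')(-24, 12)), -1)) = Mul(-8751712, Pow(1816, -1)) = Mul(-8751712, Rational(1, 1816)) = Rational(-1093964, 227)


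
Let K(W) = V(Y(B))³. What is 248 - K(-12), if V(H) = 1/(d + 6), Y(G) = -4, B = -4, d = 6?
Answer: 428543/1728 ≈ 248.00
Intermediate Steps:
V(H) = 1/12 (V(H) = 1/(6 + 6) = 1/12)
K(W) = 1/1728 (K(W) = (1/12)³ = 1/1728)
248 - K(-12) = 248 - 1*1/1728 = 248 - 1/1728 = 428543/1728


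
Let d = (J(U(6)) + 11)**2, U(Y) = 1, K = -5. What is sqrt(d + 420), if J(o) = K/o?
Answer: 2*sqrt(114) ≈ 21.354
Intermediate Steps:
J(o) = -5/o
d = 36 (d = (-5/1 + 11)**2 = (-5*1 + 11)**2 = (-5 + 11)**2 = 6**2 = 36)
sqrt(d + 420) = sqrt(36 + 420) = sqrt(456) = 2*sqrt(114)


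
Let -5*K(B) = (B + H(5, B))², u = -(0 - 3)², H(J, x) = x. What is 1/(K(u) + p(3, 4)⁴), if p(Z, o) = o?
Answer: 5/956 ≈ 0.0052301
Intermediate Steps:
u = -9 (u = -1*(-3)² = -1*9 = -9)
K(B) = -4*B²/5 (K(B) = -(B + B)²/5 = -4*B²/5)
1/(K(u) + p(3, 4)⁴) = 1/(-⅘*(-9)² + 4⁴) = 1/(-⅘*81 + 256) = 1/(-324/5 + 256) = 1/(956/5) = 5/956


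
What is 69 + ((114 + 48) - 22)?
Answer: 209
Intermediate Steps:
69 + ((114 + 48) - 22) = 69 + (162 - 22) = 69 + 140 = 209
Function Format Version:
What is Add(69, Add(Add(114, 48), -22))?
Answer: 209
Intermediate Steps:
Add(69, Add(Add(114, 48), -22)) = Add(69, Add(162, -22)) = Add(69, 140) = 209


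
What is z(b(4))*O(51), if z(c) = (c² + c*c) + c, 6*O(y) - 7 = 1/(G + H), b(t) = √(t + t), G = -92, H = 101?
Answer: 512/27 + 64*√2/27 ≈ 22.315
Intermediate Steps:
b(t) = √2*√t (b(t) = √(2*t) = √2*√t)
O(y) = 32/27 (O(y) = 7/6 + 1/(6*(-92 + 101)) = 7/6 + (⅙)/9 = 7/6 + (⅙)*(⅑) = 7/6 + 1/54 = 32/27)
z(c) = c + 2*c² (z(c) = (c² + c²) + c = 2*c² + c = c + 2*c²)
z(b(4))*O(51) = ((√2*√4)*(1 + 2*(√2*√4)))*(32/27) = ((√2*2)*(1 + 2*(√2*2)))*(32/27) = ((2*√2)*(1 + 2*(2*√2)))*(32/27) = ((2*√2)*(1 + 4*√2))*(32/27) = (2*√2*(1 + 4*√2))*(32/27) = 64*√2*(1 + 4*√2)/27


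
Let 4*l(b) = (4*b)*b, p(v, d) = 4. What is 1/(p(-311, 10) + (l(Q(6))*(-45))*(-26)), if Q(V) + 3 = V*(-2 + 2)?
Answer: 1/10534 ≈ 9.4931e-5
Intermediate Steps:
Q(V) = -3 (Q(V) = -3 + V*(-2 + 2) = -3 + V*0 = -3 + 0 = -3)
l(b) = b² (l(b) = ((4*b)*b)/4 = (4*b²)/4 = b²)
1/(p(-311, 10) + (l(Q(6))*(-45))*(-26)) = 1/(4 + ((-3)²*(-45))*(-26)) = 1/(4 + (9*(-45))*(-26)) = 1/(4 - 405*(-26)) = 1/(4 + 10530) = 1/10534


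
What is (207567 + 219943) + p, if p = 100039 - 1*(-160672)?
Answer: 688221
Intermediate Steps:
p = 260711 (p = 100039 + 160672 = 260711)
(207567 + 219943) + p = (207567 + 219943) + 260711 = 427510 + 260711 = 688221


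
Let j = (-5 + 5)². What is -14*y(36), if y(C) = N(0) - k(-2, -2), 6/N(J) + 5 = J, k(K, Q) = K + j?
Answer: -56/5 ≈ -11.200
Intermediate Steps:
j = 0 (j = 0² = 0)
k(K, Q) = K (k(K, Q) = K + 0 = K)
N(J) = 6/(-5 + J)
y(C) = ⅘ (y(C) = 6/(-5 + 0) - 1*(-2) = 6/(-5) + 2 = 6*(-⅕) + 2 = -6/5 + 2 = ⅘)
-14*y(36) = -14*⅘ = -56/5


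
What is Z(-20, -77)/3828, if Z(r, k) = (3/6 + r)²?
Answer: 507/5104 ≈ 0.099334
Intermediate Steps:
Z(r, k) = (½ + r)² (Z(r, k) = (3*(⅙) + r)² = (½ + r)²)
Z(-20, -77)/3828 = ((1 + 2*(-20))²/4)/3828 = ((1 - 40)²/4)*(1/3828) = ((¼)*(-39)²)*(1/3828) = ((¼)*1521)*(1/3828) = (1521/4)*(1/3828) = 507/5104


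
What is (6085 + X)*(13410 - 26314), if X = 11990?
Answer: -233239800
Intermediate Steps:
(6085 + X)*(13410 - 26314) = (6085 + 11990)*(13410 - 26314) = 18075*(-12904) = -233239800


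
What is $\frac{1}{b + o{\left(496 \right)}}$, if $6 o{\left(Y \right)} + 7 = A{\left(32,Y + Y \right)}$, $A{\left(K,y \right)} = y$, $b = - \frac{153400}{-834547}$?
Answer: $\frac{5007282}{822949195} \approx 0.0060846$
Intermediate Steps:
$b = \frac{153400}{834547}$ ($b = \left(-153400\right) \left(- \frac{1}{834547}\right) = \frac{153400}{834547} \approx 0.18381$)
$o{\left(Y \right)} = - \frac{7}{6} + \frac{Y}{3}$ ($o{\left(Y \right)} = - \frac{7}{6} + \frac{Y + Y}{6} = - \frac{7}{6} + \frac{2 Y}{6} = - \frac{7}{6} + \frac{Y}{3}$)
$\frac{1}{b + o{\left(496 \right)}} = \frac{1}{\frac{153400}{834547} + \left(- \frac{7}{6} + \frac{1}{3} \cdot 496\right)} = \frac{1}{\frac{153400}{834547} + \left(- \frac{7}{6} + \frac{496}{3}\right)} = \frac{1}{\frac{153400}{834547} + \frac{985}{6}} = \frac{1}{\frac{822949195}{5007282}} = \frac{5007282}{822949195}$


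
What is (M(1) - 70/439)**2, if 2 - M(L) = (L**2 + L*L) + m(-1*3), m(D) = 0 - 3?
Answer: 1555009/192721 ≈ 8.0687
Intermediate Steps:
m(D) = -3
M(L) = 5 - 2*L**2 (M(L) = 2 - ((L**2 + L*L) - 3) = 2 - ((L**2 + L**2) - 3) = 2 - (2*L**2 - 3) = 2 - (-3 + 2*L**2) = 2 + (3 - 2*L**2) = 5 - 2*L**2)
(M(1) - 70/439)**2 = ((5 - 2*1**2) - 70/439)**2 = ((5 - 2*1) - 70*1/439)**2 = ((5 - 2) - 70/439)**2 = (3 - 70/439)**2 = (1247/439)**2 = 1555009/192721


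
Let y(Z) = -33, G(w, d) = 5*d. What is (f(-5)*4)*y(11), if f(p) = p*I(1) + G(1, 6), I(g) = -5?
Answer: -7260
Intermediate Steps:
f(p) = 30 - 5*p (f(p) = p*(-5) + 5*6 = -5*p + 30 = 30 - 5*p)
(f(-5)*4)*y(11) = ((30 - 5*(-5))*4)*(-33) = ((30 + 25)*4)*(-33) = (55*4)*(-33) = 220*(-33) = -7260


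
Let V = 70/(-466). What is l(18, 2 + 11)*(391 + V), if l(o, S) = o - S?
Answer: 455340/233 ≈ 1954.2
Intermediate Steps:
V = -35/233 (V = 70*(-1/466) = -35/233 ≈ -0.15021)
l(18, 2 + 11)*(391 + V) = (18 - (2 + 11))*(391 - 35/233) = (18 - 1*13)*(91068/233) = (18 - 13)*(91068/233) = 5*(91068/233) = 455340/233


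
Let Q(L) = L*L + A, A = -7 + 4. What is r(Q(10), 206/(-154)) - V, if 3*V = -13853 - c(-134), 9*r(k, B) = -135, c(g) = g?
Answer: 4558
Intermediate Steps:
A = -3
Q(L) = -3 + L**2 (Q(L) = L*L - 3 = L**2 - 3 = -3 + L**2)
r(k, B) = -15 (r(k, B) = (1/9)*(-135) = -15)
V = -4573 (V = (-13853 - 1*(-134))/3 = (-13853 + 134)/3 = (1/3)*(-13719) = -4573)
r(Q(10), 206/(-154)) - V = -15 - 1*(-4573) = -15 + 4573 = 4558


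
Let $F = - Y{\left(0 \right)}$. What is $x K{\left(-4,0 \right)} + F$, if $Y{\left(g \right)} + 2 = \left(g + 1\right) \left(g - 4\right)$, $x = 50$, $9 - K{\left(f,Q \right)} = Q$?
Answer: $456$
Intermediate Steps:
$K{\left(f,Q \right)} = 9 - Q$
$Y{\left(g \right)} = -2 + \left(1 + g\right) \left(-4 + g\right)$ ($Y{\left(g \right)} = -2 + \left(g + 1\right) \left(g - 4\right) = -2 + \left(1 + g\right) \left(-4 + g\right)$)
$F = 6$ ($F = - (-6 + 0^{2} - 0) = - (-6 + 0 + 0) = \left(-1\right) \left(-6\right) = 6$)
$x K{\left(-4,0 \right)} + F = 50 \left(9 - 0\right) + 6 = 50 \left(9 + 0\right) + 6 = 50 \cdot 9 + 6 = 450 + 6 = 456$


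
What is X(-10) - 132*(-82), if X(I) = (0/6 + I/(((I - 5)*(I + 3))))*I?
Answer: 227324/21 ≈ 10825.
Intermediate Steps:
X(I) = I**2/((-5 + I)*(3 + I)) (X(I) = (0*(1/6) + I/(((-5 + I)*(3 + I))))*I = (0 + I*(1/((-5 + I)*(3 + I))))*I = (0 + I/((-5 + I)*(3 + I)))*I = (I/((-5 + I)*(3 + I)))*I = I**2/((-5 + I)*(3 + I)))
X(-10) - 132*(-82) = (-10)**2/(-15 + (-10)**2 - 2*(-10)) - 132*(-82) = 100/(-15 + 100 + 20) + 10824 = 100/105 + 10824 = 100*(1/105) + 10824 = 20/21 + 10824 = 227324/21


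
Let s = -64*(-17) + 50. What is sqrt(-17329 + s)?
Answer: 3*I*sqrt(1799) ≈ 127.24*I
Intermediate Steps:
s = 1138 (s = 1088 + 50 = 1138)
sqrt(-17329 + s) = sqrt(-17329 + 1138) = sqrt(-16191) = 3*I*sqrt(1799)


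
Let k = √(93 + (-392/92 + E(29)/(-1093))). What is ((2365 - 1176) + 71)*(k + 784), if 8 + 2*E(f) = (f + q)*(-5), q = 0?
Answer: 987840 + 630*√224498560310/25139 ≈ 9.9971e+5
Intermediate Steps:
E(f) = -4 - 5*f/2 (E(f) = -4 + ((f + 0)*(-5))/2 = -4 + (f*(-5))/2 = -4 + (-5*f)/2 = -4 - 5*f/2)
k = √224498560310/50278 (k = √(93 + (-392/92 + (-4 - 5/2*29)/(-1093))) = √(93 + (-392*1/92 + (-4 - 145/2)*(-1/1093))) = √(93 + (-98/23 - 153/2*(-1/1093))) = √(93 + (-98/23 + 153/2186)) = √(93 - 210709/50278) = √(4465145/50278) = √224498560310/50278 ≈ 9.4239)
((2365 - 1176) + 71)*(k + 784) = ((2365 - 1176) + 71)*(√224498560310/50278 + 784) = (1189 + 71)*(784 + √224498560310/50278) = 1260*(784 + √224498560310/50278) = 987840 + 630*√224498560310/25139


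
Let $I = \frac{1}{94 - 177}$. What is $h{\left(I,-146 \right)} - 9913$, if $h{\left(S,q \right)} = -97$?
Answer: $-10010$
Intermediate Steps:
$I = - \frac{1}{83}$ ($I = \frac{1}{-83} = - \frac{1}{83} \approx -0.012048$)
$h{\left(I,-146 \right)} - 9913 = -97 - 9913 = -10010$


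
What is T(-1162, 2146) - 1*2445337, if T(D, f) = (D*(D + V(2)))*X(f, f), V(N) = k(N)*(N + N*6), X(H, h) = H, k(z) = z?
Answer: 2825356031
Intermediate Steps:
V(N) = 7*N² (V(N) = N*(N + N*6) = N*(N + 6*N) = N*(7*N) = 7*N²)
T(D, f) = D*f*(28 + D) (T(D, f) = (D*(D + 7*2²))*f = (D*(D + 7*4))*f = (D*(D + 28))*f = (D*(28 + D))*f = D*f*(28 + D))
T(-1162, 2146) - 1*2445337 = -1162*2146*(28 - 1162) - 1*2445337 = -1162*2146*(-1134) - 2445337 = 2827801368 - 2445337 = 2825356031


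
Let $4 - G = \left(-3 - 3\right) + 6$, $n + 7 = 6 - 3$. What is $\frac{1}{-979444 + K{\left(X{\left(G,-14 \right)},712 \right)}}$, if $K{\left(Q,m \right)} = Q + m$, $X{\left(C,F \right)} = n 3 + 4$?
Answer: $- \frac{1}{978740} \approx -1.0217 \cdot 10^{-6}$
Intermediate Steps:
$n = -4$ ($n = -7 + \left(6 - 3\right) = -7 + 3 = -4$)
$G = 4$ ($G = 4 - \left(\left(-3 - 3\right) + 6\right) = 4 - \left(-6 + 6\right) = 4 - 0 = 4 + 0 = 4$)
$X{\left(C,F \right)} = -8$ ($X{\left(C,F \right)} = \left(-4\right) 3 + 4 = -12 + 4 = -8$)
$\frac{1}{-979444 + K{\left(X{\left(G,-14 \right)},712 \right)}} = \frac{1}{-979444 + \left(-8 + 712\right)} = \frac{1}{-979444 + 704} = \frac{1}{-978740} = - \frac{1}{978740}$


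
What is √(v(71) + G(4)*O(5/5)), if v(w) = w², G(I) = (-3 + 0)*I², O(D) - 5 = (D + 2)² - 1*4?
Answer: √4561 ≈ 67.535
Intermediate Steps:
O(D) = 1 + (2 + D)² (O(D) = 5 + ((D + 2)² - 1*4) = 5 + ((2 + D)² - 4) = 5 + (-4 + (2 + D)²) = 1 + (2 + D)²)
G(I) = -3*I²
√(v(71) + G(4)*O(5/5)) = √(71² + (-3*4²)*(1 + (2 + 5/5)²)) = √(5041 + (-3*16)*(1 + (2 + 5*(⅕))²)) = √(5041 - 48*(1 + (2 + 1)²)) = √(5041 - 48*(1 + 3²)) = √(5041 - 48*(1 + 9)) = √(5041 - 48*10) = √(5041 - 480) = √4561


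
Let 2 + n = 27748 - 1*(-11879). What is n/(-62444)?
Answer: -39625/62444 ≈ -0.63457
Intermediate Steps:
n = 39625 (n = -2 + (27748 - 1*(-11879)) = -2 + (27748 + 11879) = -2 + 39627 = 39625)
n/(-62444) = 39625/(-62444) = 39625*(-1/62444) = -39625/62444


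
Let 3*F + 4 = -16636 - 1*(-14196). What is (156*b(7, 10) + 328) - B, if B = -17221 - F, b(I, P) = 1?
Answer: 50671/3 ≈ 16890.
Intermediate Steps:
F = -2444/3 (F = -4/3 + (-16636 - 1*(-14196))/3 = -4/3 + (-16636 + 14196)/3 = -4/3 + (⅓)*(-2440) = -4/3 - 2440/3 = -2444/3 ≈ -814.67)
B = -49219/3 (B = -17221 - 1*(-2444/3) = -17221 + 2444/3 = -49219/3 ≈ -16406.)
(156*b(7, 10) + 328) - B = (156*1 + 328) - 1*(-49219/3) = (156 + 328) + 49219/3 = 484 + 49219/3 = 50671/3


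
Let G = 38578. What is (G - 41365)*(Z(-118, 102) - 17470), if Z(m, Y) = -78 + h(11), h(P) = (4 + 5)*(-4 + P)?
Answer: 48730695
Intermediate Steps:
h(P) = -36 + 9*P (h(P) = 9*(-4 + P) = -36 + 9*P)
Z(m, Y) = -15 (Z(m, Y) = -78 + (-36 + 9*11) = -78 + (-36 + 99) = -78 + 63 = -15)
(G - 41365)*(Z(-118, 102) - 17470) = (38578 - 41365)*(-15 - 17470) = -2787*(-17485) = 48730695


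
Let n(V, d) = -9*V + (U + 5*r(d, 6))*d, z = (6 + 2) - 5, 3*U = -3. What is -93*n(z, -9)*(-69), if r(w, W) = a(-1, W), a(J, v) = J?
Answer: 173259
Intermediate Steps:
U = -1 (U = (⅓)*(-3) = -1)
z = 3 (z = 8 - 5 = 3)
r(w, W) = -1
n(V, d) = -9*V - 6*d (n(V, d) = -9*V + (-1 + 5*(-1))*d = -9*V + (-1 - 5)*d = -9*V - 6*d)
-93*n(z, -9)*(-69) = -93*(-9*3 - 6*(-9))*(-69) = -93*(-27 + 54)*(-69) = -93*27*(-69) = -2511*(-69) = 173259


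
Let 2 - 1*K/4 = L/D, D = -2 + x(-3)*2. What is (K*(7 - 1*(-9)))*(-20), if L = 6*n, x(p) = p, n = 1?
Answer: -3520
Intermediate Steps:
L = 6 (L = 6*1 = 6)
D = -8 (D = -2 - 3*2 = -2 - 6 = -8)
K = 11 (K = 8 - 24/(-8) = 8 - 24*(-1)/8 = 8 - 4*(-¾) = 8 + 3 = 11)
(K*(7 - 1*(-9)))*(-20) = (11*(7 - 1*(-9)))*(-20) = (11*(7 + 9))*(-20) = (11*16)*(-20) = 176*(-20) = -3520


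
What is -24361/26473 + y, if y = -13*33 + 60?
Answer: -9792898/26473 ≈ -369.92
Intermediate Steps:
y = -369 (y = -429 + 60 = -369)
-24361/26473 + y = -24361/26473 - 369 = -9792898/26473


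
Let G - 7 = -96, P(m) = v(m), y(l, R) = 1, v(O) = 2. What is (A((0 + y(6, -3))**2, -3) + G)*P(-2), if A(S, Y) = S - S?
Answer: -178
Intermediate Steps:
P(m) = 2
G = -89 (G = 7 - 96 = -89)
A(S, Y) = 0
(A((0 + y(6, -3))**2, -3) + G)*P(-2) = (0 - 89)*2 = -89*2 = -178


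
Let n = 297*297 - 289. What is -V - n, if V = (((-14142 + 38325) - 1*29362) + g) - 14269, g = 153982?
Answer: -222454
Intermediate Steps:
V = 134534 (V = (((-14142 + 38325) - 1*29362) + 153982) - 14269 = ((24183 - 29362) + 153982) - 14269 = (-5179 + 153982) - 14269 = 148803 - 14269 = 134534)
n = 87920 (n = 88209 - 289 = 87920)
-V - n = -1*134534 - 1*87920 = -134534 - 87920 = -222454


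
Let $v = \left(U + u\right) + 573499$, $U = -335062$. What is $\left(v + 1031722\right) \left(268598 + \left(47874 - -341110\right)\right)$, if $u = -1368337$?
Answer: $-64560085596$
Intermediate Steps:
$v = -1129900$ ($v = \left(-335062 - 1368337\right) + 573499 = -1703399 + 573499 = -1129900$)
$\left(v + 1031722\right) \left(268598 + \left(47874 - -341110\right)\right) = \left(-1129900 + 1031722\right) \left(268598 + \left(47874 - -341110\right)\right) = - 98178 \left(268598 + \left(47874 + 341110\right)\right) = - 98178 \left(268598 + 388984\right) = \left(-98178\right) 657582 = -64560085596$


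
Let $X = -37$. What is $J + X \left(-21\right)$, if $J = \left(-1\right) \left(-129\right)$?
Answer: $906$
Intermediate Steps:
$J = 129$
$J + X \left(-21\right) = 129 - -777 = 129 + 777 = 906$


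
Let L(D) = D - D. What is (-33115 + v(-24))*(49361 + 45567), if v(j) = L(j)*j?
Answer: -3143540720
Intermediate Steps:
L(D) = 0
v(j) = 0 (v(j) = 0*j = 0)
(-33115 + v(-24))*(49361 + 45567) = (-33115 + 0)*(49361 + 45567) = -33115*94928 = -3143540720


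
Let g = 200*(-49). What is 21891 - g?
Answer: 31691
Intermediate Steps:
g = -9800
21891 - g = 21891 - 1*(-9800) = 21891 + 9800 = 31691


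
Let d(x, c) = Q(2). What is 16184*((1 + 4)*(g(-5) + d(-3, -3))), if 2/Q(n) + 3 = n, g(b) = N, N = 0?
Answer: -161840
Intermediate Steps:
g(b) = 0
Q(n) = 2/(-3 + n)
d(x, c) = -2 (d(x, c) = 2/(-3 + 2) = 2/(-1) = 2*(-1) = -2)
16184*((1 + 4)*(g(-5) + d(-3, -3))) = 16184*((1 + 4)*(0 - 2)) = 16184*(5*(-2)) = 16184*(-10) = -161840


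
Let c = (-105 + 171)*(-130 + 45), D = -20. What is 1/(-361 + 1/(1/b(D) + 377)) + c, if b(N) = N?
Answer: -15267953529/2721559 ≈ -5610.0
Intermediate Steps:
c = -5610 (c = 66*(-85) = -5610)
1/(-361 + 1/(1/b(D) + 377)) + c = 1/(-361 + 1/(1/(-20) + 377)) - 5610 = 1/(-361 + 1/(-1/20 + 377)) - 5610 = 1/(-361 + 1/(7539/20)) - 5610 = 1/(-361 + 20/7539) - 5610 = 1/(-2721559/7539) - 5610 = -7539/2721559 - 5610 = -15267953529/2721559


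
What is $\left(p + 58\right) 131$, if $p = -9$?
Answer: $6419$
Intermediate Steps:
$\left(p + 58\right) 131 = \left(-9 + 58\right) 131 = 49 \cdot 131 = 6419$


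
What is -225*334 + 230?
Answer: -74920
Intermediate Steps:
-225*334 + 230 = -75150 + 230 = -74920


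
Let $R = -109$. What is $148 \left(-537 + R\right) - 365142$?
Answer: $-460750$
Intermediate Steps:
$148 \left(-537 + R\right) - 365142 = 148 \left(-537 - 109\right) - 365142 = 148 \left(-646\right) - 365142 = -95608 - 365142 = -460750$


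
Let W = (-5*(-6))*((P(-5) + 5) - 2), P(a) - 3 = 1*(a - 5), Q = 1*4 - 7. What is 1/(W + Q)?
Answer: -1/123 ≈ -0.0081301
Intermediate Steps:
Q = -3 (Q = 4 - 7 = -3)
P(a) = -2 + a (P(a) = 3 + 1*(a - 5) = 3 + 1*(-5 + a) = 3 + (-5 + a) = -2 + a)
W = -120 (W = (-5*(-6))*(((-2 - 5) + 5) - 2) = 30*((-7 + 5) - 2) = 30*(-2 - 2) = 30*(-4) = -120)
1/(W + Q) = 1/(-120 - 3) = 1/(-123) = -1/123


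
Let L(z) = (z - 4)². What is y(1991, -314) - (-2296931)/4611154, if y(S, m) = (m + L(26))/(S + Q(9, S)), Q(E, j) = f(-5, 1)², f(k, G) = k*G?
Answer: 1353627269/2324021616 ≈ 0.58245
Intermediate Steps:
f(k, G) = G*k
Q(E, j) = 25 (Q(E, j) = (1*(-5))² = (-5)² = 25)
L(z) = (-4 + z)²
y(S, m) = (484 + m)/(25 + S) (y(S, m) = (m + (-4 + 26)²)/(S + 25) = (m + 22²)/(25 + S) = (m + 484)/(25 + S) = (484 + m)/(25 + S))
y(1991, -314) - (-2296931)/4611154 = (484 - 314)/(25 + 1991) - (-2296931)/4611154 = 170/2016 - (-2296931)/4611154 = (1/2016)*170 - 1*(-2296931/4611154) = 85/1008 + 2296931/4611154 = 1353627269/2324021616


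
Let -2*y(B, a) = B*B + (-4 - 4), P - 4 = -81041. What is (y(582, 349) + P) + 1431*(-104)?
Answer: -399219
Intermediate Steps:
P = -81037 (P = 4 - 81041 = -81037)
y(B, a) = 4 - B²/2 (y(B, a) = -(B*B + (-4 - 4))/2 = -(B² - 8)/2 = -(-8 + B²)/2 = 4 - B²/2)
(y(582, 349) + P) + 1431*(-104) = ((4 - ½*582²) - 81037) + 1431*(-104) = ((4 - ½*338724) - 81037) - 148824 = ((4 - 169362) - 81037) - 148824 = (-169358 - 81037) - 148824 = -250395 - 148824 = -399219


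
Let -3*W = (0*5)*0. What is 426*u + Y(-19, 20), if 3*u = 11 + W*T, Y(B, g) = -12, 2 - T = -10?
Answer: 1550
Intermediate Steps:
T = 12 (T = 2 - 1*(-10) = 2 + 10 = 12)
W = 0 (W = -0*5*0/3 = -0*0 = -⅓*0 = 0)
u = 11/3 (u = (11 + 0*12)/3 = (11 + 0)/3 = (⅓)*11 = 11/3 ≈ 3.6667)
426*u + Y(-19, 20) = 426*(11/3) - 12 = 1562 - 12 = 1550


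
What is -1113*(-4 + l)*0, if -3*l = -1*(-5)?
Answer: 0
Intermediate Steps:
l = -5/3 (l = -(-1)*(-5)/3 = -⅓*5 = -5/3 ≈ -1.6667)
-1113*(-4 + l)*0 = -1113*(-4 - 5/3)*0 = -(-6307)*0 = -1113*0 = 0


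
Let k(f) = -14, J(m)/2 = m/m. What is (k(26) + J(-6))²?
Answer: 144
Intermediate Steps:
J(m) = 2 (J(m) = 2*(m/m) = 2*1 = 2)
(k(26) + J(-6))² = (-14 + 2)² = (-12)² = 144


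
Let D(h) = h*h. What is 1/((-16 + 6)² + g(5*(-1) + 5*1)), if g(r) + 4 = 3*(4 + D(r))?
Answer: 1/108 ≈ 0.0092593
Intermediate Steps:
D(h) = h²
g(r) = 8 + 3*r² (g(r) = -4 + 3*(4 + r²) = -4 + (12 + 3*r²) = 8 + 3*r²)
1/((-16 + 6)² + g(5*(-1) + 5*1)) = 1/((-16 + 6)² + (8 + 3*(5*(-1) + 5*1)²)) = 1/((-10)² + (8 + 3*(-5 + 5)²)) = 1/(100 + (8 + 3*0²)) = 1/(100 + (8 + 3*0)) = 1/(100 + (8 + 0)) = 1/(100 + 8) = 1/108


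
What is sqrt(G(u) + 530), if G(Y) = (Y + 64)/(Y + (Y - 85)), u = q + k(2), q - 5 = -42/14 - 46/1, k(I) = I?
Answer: 2*sqrt(22387)/13 ≈ 23.019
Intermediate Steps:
q = -44 (q = 5 + (-42/14 - 46/1) = 5 + (-42*1/14 - 46*1) = 5 + (-3 - 46) = 5 - 49 = -44)
u = -42 (u = -44 + 2 = -42)
G(Y) = (64 + Y)/(-85 + 2*Y) (G(Y) = (64 + Y)/(Y + (-85 + Y)) = (64 + Y)/(-85 + 2*Y))
sqrt(G(u) + 530) = sqrt((64 - 42)/(-85 + 2*(-42)) + 530) = sqrt(22/(-85 - 84) + 530) = sqrt(22/(-169) + 530) = sqrt(-1/169*22 + 530) = sqrt(-22/169 + 530) = sqrt(89548/169) = 2*sqrt(22387)/13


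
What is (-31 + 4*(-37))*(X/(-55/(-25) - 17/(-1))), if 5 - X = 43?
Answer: 17005/48 ≈ 354.27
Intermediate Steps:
X = -38 (X = 5 - 1*43 = 5 - 43 = -38)
(-31 + 4*(-37))*(X/(-55/(-25) - 17/(-1))) = (-31 + 4*(-37))*(-38/(-55/(-25) - 17/(-1))) = (-31 - 148)*(-38/(-55*(-1/25) - 17*(-1))) = -(-6802)/(11/5 + 17) = -(-6802)/96/5 = -(-6802)*5/96 = -179*(-95/48) = 17005/48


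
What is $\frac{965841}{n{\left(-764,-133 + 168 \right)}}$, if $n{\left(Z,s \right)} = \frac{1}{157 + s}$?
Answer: $185441472$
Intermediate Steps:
$\frac{965841}{n{\left(-764,-133 + 168 \right)}} = \frac{965841}{\frac{1}{157 + \left(-133 + 168\right)}} = \frac{965841}{\frac{1}{157 + 35}} = \frac{965841}{\frac{1}{192}} = 965841 \frac{1}{\frac{1}{192}} = 965841 \cdot 192 = 185441472$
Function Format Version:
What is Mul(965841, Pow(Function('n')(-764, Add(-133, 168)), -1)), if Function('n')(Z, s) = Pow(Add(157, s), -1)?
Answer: 185441472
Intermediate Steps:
Mul(965841, Pow(Function('n')(-764, Add(-133, 168)), -1)) = Mul(965841, Pow(Pow(Add(157, Add(-133, 168)), -1), -1)) = Mul(965841, Pow(Pow(Add(157, 35), -1), -1)) = Mul(965841, Pow(Pow(192, -1), -1)) = Mul(965841, Pow(Rational(1, 192), -1)) = Mul(965841, 192) = 185441472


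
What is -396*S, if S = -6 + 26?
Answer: -7920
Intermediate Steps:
S = 20
-396*S = -396*20 = -7920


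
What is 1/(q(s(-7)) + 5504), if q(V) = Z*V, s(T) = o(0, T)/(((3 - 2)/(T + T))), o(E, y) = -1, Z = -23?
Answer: 1/5182 ≈ 0.00019298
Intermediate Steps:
s(T) = -2*T (s(T) = -1/((3 - 2)/(T + T)) = -1/(1/(2*T)) = -2*T)
q(V) = -23*V
1/(q(s(-7)) + 5504) = 1/(-(-46)*(-7) + 5504) = 1/(-23*14 + 5504) = 1/(-322 + 5504) = 1/5182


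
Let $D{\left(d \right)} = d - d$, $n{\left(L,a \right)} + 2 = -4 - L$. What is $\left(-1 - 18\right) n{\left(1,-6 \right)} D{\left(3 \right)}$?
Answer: $0$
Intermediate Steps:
$n{\left(L,a \right)} = -6 - L$ ($n{\left(L,a \right)} = -2 - \left(4 + L\right) = -6 - L$)
$D{\left(d \right)} = 0$
$\left(-1 - 18\right) n{\left(1,-6 \right)} D{\left(3 \right)} = \left(-1 - 18\right) \left(-6 - 1\right) 0 = - 19 \left(-6 - 1\right) 0 = \left(-19\right) \left(-7\right) 0 = 133 \cdot 0 = 0$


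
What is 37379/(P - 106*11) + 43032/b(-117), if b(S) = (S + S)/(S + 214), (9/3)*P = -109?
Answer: -2513705531/140673 ≈ -17869.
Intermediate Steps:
P = -109/3 (P = (1/3)*(-109) = -109/3 ≈ -36.333)
b(S) = 2*S/(214 + S) (b(S) = (2*S)/(214 + S) = 2*S/(214 + S))
37379/(P - 106*11) + 43032/b(-117) = 37379/(-109/3 - 106*11) + 43032/((2*(-117)/(214 - 117))) = 37379/(-109/3 - 1166) + 43032/((2*(-117)/97)) = 37379/(-3607/3) + 43032/((2*(-117)*(1/97))) = 37379*(-3/3607) + 43032/(-234/97) = -112137/3607 + 43032*(-97/234) = -112137/3607 - 695684/39 = -2513705531/140673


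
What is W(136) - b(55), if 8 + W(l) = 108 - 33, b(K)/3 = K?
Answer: -98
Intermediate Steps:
b(K) = 3*K
W(l) = 67 (W(l) = -8 + (108 - 33) = -8 + 75 = 67)
W(136) - b(55) = 67 - 3*55 = 67 - 1*165 = 67 - 165 = -98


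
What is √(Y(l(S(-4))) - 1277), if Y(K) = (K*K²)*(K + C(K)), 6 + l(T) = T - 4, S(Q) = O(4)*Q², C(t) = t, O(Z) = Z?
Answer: 269*√235 ≈ 4123.7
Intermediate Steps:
S(Q) = 4*Q²
l(T) = -10 + T (l(T) = -6 + (T - 4) = -6 + (-4 + T) = -10 + T)
Y(K) = 2*K⁴ (Y(K) = (K*K²)*(K + K) = K³*(2*K) = 2*K⁴)
√(Y(l(S(-4))) - 1277) = √(2*(-10 + 4*(-4)²)⁴ - 1277) = √(2*(-10 + 4*16)⁴ - 1277) = √(2*(-10 + 64)⁴ - 1277) = √(2*54⁴ - 1277) = √(2*8503056 - 1277) = √(17006112 - 1277) = √17004835 = 269*√235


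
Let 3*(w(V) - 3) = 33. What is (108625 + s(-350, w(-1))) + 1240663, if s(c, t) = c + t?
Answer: 1348952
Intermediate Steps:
w(V) = 14 (w(V) = 3 + (1/3)*33 = 3 + 11 = 14)
(108625 + s(-350, w(-1))) + 1240663 = (108625 + (-350 + 14)) + 1240663 = (108625 - 336) + 1240663 = 108289 + 1240663 = 1348952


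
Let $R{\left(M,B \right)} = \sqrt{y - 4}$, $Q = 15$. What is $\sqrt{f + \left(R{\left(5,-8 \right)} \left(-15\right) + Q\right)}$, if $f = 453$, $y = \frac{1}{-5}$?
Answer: $\sqrt{468 - 3 i \sqrt{105}} \approx 21.645 - 0.71012 i$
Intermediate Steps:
$y = - \frac{1}{5} \approx -0.2$
$R{\left(M,B \right)} = \frac{i \sqrt{105}}{5}$ ($R{\left(M,B \right)} = \sqrt{- \frac{1}{5} - 4} = \sqrt{- \frac{21}{5}} = \frac{i \sqrt{105}}{5}$)
$\sqrt{f + \left(R{\left(5,-8 \right)} \left(-15\right) + Q\right)} = \sqrt{453 + \left(\frac{i \sqrt{105}}{5} \left(-15\right) + 15\right)} = \sqrt{453 + \left(- 3 i \sqrt{105} + 15\right)} = \sqrt{453 + \left(15 - 3 i \sqrt{105}\right)} = \sqrt{468 - 3 i \sqrt{105}}$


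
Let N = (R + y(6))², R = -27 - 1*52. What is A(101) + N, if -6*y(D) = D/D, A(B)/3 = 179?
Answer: 244957/36 ≈ 6804.4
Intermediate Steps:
R = -79 (R = -27 - 52 = -79)
A(B) = 537 (A(B) = 3*179 = 537)
y(D) = -⅙ (y(D) = -D/(6*D) = -⅙*1 = -⅙)
N = 225625/36 (N = (-79 - ⅙)² = (-475/6)² = 225625/36 ≈ 6267.4)
A(101) + N = 537 + 225625/36 = 244957/36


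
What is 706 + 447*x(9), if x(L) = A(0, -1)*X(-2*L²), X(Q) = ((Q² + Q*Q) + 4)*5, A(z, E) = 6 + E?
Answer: 586598806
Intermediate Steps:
X(Q) = 20 + 10*Q² (X(Q) = ((Q² + Q²) + 4)*5 = (2*Q² + 4)*5 = (4 + 2*Q²)*5 = 20 + 10*Q²)
x(L) = 100 + 200*L⁴ (x(L) = (6 - 1)*(20 + 10*(-2*L²)²) = 5*(20 + 10*(4*L⁴)) = 5*(20 + 40*L⁴) = 100 + 200*L⁴)
706 + 447*x(9) = 706 + 447*(100 + 200*9⁴) = 706 + 447*(100 + 200*6561) = 706 + 447*(100 + 1312200) = 706 + 447*1312300 = 706 + 586598100 = 586598806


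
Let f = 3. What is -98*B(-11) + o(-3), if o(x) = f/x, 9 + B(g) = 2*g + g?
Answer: 4115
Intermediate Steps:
B(g) = -9 + 3*g (B(g) = -9 + (2*g + g) = -9 + 3*g)
o(x) = 3/x
-98*B(-11) + o(-3) = -98*(-9 + 3*(-11)) + 3/(-3) = -98*(-9 - 33) + 3*(-1/3) = -98*(-42) - 1 = 4116 - 1 = 4115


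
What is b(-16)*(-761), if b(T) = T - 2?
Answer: 13698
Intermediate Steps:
b(T) = -2 + T
b(-16)*(-761) = (-2 - 16)*(-761) = -18*(-761) = 13698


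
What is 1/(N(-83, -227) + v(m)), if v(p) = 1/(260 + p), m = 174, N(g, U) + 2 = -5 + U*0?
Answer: -434/3037 ≈ -0.14290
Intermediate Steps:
N(g, U) = -7 (N(g, U) = -2 + (-5 + U*0) = -2 + (-5 + 0) = -2 - 5 = -7)
1/(N(-83, -227) + v(m)) = 1/(-7 + 1/(260 + 174)) = 1/(-7 + 1/434) = 1/(-3037/434) = -434/3037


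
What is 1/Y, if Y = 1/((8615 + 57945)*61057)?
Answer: 4063953920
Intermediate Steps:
Y = 1/4063953920 (Y = (1/61057)/66560 = (1/66560)*(1/61057) = 1/4063953920 ≈ 2.4607e-10)
1/Y = 1/(1/4063953920) = 4063953920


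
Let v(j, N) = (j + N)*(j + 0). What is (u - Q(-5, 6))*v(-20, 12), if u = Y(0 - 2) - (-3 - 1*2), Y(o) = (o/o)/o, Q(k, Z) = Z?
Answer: -240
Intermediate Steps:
v(j, N) = j*(N + j) (v(j, N) = (N + j)*j = j*(N + j))
Y(o) = 1/o
u = 9/2 (u = 1/(0 - 2) - (-3 - 1*2) = 1/(-2) - (-3 - 2) = -½ - 1*(-5) = -½ + 5 = 9/2 ≈ 4.5000)
(u - Q(-5, 6))*v(-20, 12) = (9/2 - 1*6)*(-20*(12 - 20)) = (9/2 - 6)*(-20*(-8)) = -3/2*160 = -240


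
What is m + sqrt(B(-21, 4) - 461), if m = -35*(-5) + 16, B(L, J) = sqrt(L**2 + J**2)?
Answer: 191 + sqrt(-461 + sqrt(457)) ≈ 191.0 + 20.967*I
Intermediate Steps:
B(L, J) = sqrt(J**2 + L**2)
m = 191 (m = 175 + 16 = 191)
m + sqrt(B(-21, 4) - 461) = 191 + sqrt(sqrt(4**2 + (-21)**2) - 461) = 191 + sqrt(sqrt(16 + 441) - 461) = 191 + sqrt(sqrt(457) - 461) = 191 + sqrt(-461 + sqrt(457))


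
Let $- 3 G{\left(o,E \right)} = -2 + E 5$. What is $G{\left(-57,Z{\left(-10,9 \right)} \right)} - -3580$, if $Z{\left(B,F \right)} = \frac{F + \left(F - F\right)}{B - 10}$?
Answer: $\frac{42977}{12} \approx 3581.4$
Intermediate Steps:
$Z{\left(B,F \right)} = \frac{F}{-10 + B}$ ($Z{\left(B,F \right)} = \frac{F + 0}{-10 + B} = \frac{F}{-10 + B}$)
$G{\left(o,E \right)} = \frac{2}{3} - \frac{5 E}{3}$ ($G{\left(o,E \right)} = - \frac{-2 + E 5}{3} = - \frac{-2 + 5 E}{3} = \frac{2}{3} - \frac{5 E}{3}$)
$G{\left(-57,Z{\left(-10,9 \right)} \right)} - -3580 = \left(\frac{2}{3} - \frac{5 \frac{9}{-10 - 10}}{3}\right) - -3580 = \left(\frac{2}{3} - \frac{5 \frac{9}{-20}}{3}\right) + 3580 = \left(\frac{2}{3} - \frac{5 \cdot 9 \left(- \frac{1}{20}\right)}{3}\right) + 3580 = \left(\frac{2}{3} - - \frac{3}{4}\right) + 3580 = \left(\frac{2}{3} + \frac{3}{4}\right) + 3580 = \frac{17}{12} + 3580 = \frac{42977}{12}$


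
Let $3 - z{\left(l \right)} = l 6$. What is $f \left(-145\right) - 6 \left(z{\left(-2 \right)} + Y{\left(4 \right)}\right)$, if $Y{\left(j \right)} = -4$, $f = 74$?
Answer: $-10796$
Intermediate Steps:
$z{\left(l \right)} = 3 - 6 l$ ($z{\left(l \right)} = 3 - l 6 = 3 - 6 l$)
$f \left(-145\right) - 6 \left(z{\left(-2 \right)} + Y{\left(4 \right)}\right) = 74 \left(-145\right) - 6 \left(\left(3 - -12\right) - 4\right) = -10730 - 6 \left(\left(3 + 12\right) - 4\right) = -10730 - 6 \left(15 - 4\right) = -10730 - 66 = -10796$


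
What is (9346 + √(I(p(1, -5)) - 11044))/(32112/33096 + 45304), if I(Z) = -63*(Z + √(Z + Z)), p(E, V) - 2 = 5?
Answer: 6444067/31237777 + 1379*√(-11485 - 63*√14)/62475554 ≈ 0.20629 + 0.0023896*I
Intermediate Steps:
p(E, V) = 7 (p(E, V) = 2 + 5 = 7)
I(Z) = -63*Z - 63*√2*√Z (I(Z) = -63*(Z + √(2*Z)) = -63*(Z + √2*√Z) = -63*Z - 63*√2*√Z)
(9346 + √(I(p(1, -5)) - 11044))/(32112/33096 + 45304) = (9346 + √((-63*7 - 63*√2*√7) - 11044))/(32112/33096 + 45304) = (9346 + √((-441 - 63*√14) - 11044))/(32112*(1/33096) + 45304) = (9346 + √(-11485 - 63*√14))/(1338/1379 + 45304) = (9346 + √(-11485 - 63*√14))/(62475554/1379) = (9346 + √(-11485 - 63*√14))*(1379/62475554) = 6444067/31237777 + 1379*√(-11485 - 63*√14)/62475554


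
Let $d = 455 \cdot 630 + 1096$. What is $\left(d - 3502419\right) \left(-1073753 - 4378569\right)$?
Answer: $17527432320706$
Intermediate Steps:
$d = 287746$ ($d = 286650 + 1096 = 287746$)
$\left(d - 3502419\right) \left(-1073753 - 4378569\right) = \left(287746 - 3502419\right) \left(-1073753 - 4378569\right) = \left(287746 - 3502419\right) \left(-5452322\right) = \left(-3214673\right) \left(-5452322\right) = 17527432320706$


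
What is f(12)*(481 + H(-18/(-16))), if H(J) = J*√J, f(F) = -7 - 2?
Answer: -4329 - 243*√2/32 ≈ -4339.7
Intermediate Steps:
f(F) = -9
H(J) = J^(3/2)
f(12)*(481 + H(-18/(-16))) = -9*(481 + (-18/(-16))^(3/2)) = -9*(481 + (-18*(-1/16))^(3/2)) = -9*(481 + (9/8)^(3/2)) = -9*(481 + 27*√2/32) = -4329 - 243*√2/32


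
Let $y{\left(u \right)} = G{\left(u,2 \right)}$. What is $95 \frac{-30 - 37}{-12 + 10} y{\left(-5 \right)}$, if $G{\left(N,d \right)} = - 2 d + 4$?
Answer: $0$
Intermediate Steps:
$G{\left(N,d \right)} = 4 - 2 d$
$y{\left(u \right)} = 0$ ($y{\left(u \right)} = 4 - 4 = 0$)
$95 \frac{-30 - 37}{-12 + 10} y{\left(-5 \right)} = 95 \frac{-30 - 37}{-12 + 10} \cdot 0 = 95 \left(- \frac{67}{-2}\right) 0 = 95 \left(\left(-67\right) \left(- \frac{1}{2}\right)\right) 0 = 95 \cdot \frac{67}{2} \cdot 0 = \frac{6365}{2} \cdot 0 = 0$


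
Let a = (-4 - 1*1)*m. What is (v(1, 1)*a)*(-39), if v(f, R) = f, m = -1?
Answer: -195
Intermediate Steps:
a = 5 (a = (-4 - 1*1)*(-1) = (-4 - 1)*(-1) = -5*(-1) = 5)
(v(1, 1)*a)*(-39) = (1*5)*(-39) = 5*(-39) = -195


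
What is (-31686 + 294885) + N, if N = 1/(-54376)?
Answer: 14311708823/54376 ≈ 2.6320e+5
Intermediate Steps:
N = -1/54376 ≈ -1.8390e-5
(-31686 + 294885) + N = (-31686 + 294885) - 1/54376 = 263199 - 1/54376 = 14311708823/54376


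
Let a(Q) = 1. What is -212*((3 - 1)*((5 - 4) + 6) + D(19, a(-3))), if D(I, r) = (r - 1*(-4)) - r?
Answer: -3816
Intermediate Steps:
D(I, r) = 4 (D(I, r) = (r + 4) - r = (4 + r) - r = 4)
-212*((3 - 1)*((5 - 4) + 6) + D(19, a(-3))) = -212*((3 - 1)*((5 - 4) + 6) + 4) = -212*(2*(1 + 6) + 4) = -212*(2*7 + 4) = -212*(14 + 4) = -212*18 = -3816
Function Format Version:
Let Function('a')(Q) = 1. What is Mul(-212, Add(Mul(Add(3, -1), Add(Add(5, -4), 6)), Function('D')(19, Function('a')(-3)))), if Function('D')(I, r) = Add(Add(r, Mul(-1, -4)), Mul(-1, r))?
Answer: -3816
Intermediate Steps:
Function('D')(I, r) = 4 (Function('D')(I, r) = Add(Add(r, 4), Mul(-1, r)) = Add(Add(4, r), Mul(-1, r)) = 4)
Mul(-212, Add(Mul(Add(3, -1), Add(Add(5, -4), 6)), Function('D')(19, Function('a')(-3)))) = Mul(-212, Add(Mul(Add(3, -1), Add(Add(5, -4), 6)), 4)) = Mul(-212, Add(Mul(2, Add(1, 6)), 4)) = Mul(-212, Add(Mul(2, 7), 4)) = Mul(-212, Add(14, 4)) = Mul(-212, 18) = -3816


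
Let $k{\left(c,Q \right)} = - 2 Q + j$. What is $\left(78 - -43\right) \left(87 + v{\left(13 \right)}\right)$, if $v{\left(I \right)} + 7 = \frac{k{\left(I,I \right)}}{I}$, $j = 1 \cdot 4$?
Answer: $\frac{123178}{13} \approx 9475.2$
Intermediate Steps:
$j = 4$
$k{\left(c,Q \right)} = 4 - 2 Q$ ($k{\left(c,Q \right)} = - 2 Q + 4 = 4 - 2 Q$)
$v{\left(I \right)} = -7 + \frac{4 - 2 I}{I}$
$\left(78 - -43\right) \left(87 + v{\left(13 \right)}\right) = \left(78 - -43\right) \left(87 - \left(9 - \frac{4}{13}\right)\right) = \left(78 + 43\right) \left(87 + \left(-9 + 4 \cdot \frac{1}{13}\right)\right) = 121 \left(87 + \left(-9 + \frac{4}{13}\right)\right) = 121 \left(87 - \frac{113}{13}\right) = 121 \cdot \frac{1018}{13} = \frac{123178}{13}$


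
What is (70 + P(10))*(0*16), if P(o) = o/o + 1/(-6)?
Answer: 0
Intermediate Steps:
P(o) = 5/6 (P(o) = 1 + 1*(-1/6) = 1 - 1/6 = 5/6)
(70 + P(10))*(0*16) = (70 + 5/6)*(0*16) = (425/6)*0 = 0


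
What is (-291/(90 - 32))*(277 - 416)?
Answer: 40449/58 ≈ 697.40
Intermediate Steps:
(-291/(90 - 32))*(277 - 416) = -291/58*(-139) = 40449/58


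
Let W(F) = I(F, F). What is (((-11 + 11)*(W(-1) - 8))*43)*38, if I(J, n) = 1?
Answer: 0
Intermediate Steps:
W(F) = 1
(((-11 + 11)*(W(-1) - 8))*43)*38 = (((-11 + 11)*(1 - 8))*43)*38 = ((0*(-7))*43)*38 = (0*43)*38 = 0*38 = 0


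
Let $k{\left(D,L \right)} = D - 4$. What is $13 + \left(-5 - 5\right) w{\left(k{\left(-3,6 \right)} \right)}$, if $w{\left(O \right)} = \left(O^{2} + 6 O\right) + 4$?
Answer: $-97$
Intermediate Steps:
$k{\left(D,L \right)} = -4 + D$
$w{\left(O \right)} = 4 + O^{2} + 6 O$
$13 + \left(-5 - 5\right) w{\left(k{\left(-3,6 \right)} \right)} = 13 + \left(-5 - 5\right) \left(4 + \left(-4 - 3\right)^{2} + 6 \left(-4 - 3\right)\right) = 13 + \left(-5 - 5\right) \left(4 + \left(-7\right)^{2} + 6 \left(-7\right)\right) = 13 - 10 \left(4 + 49 - 42\right) = 13 - 110 = -97$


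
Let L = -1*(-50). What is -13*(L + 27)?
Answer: -1001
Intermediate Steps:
L = 50
-13*(L + 27) = -13*(50 + 27) = -13*77 = -1001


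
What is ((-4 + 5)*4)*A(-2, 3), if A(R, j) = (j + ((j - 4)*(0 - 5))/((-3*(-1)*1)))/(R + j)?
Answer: 56/3 ≈ 18.667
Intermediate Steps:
A(R, j) = (20/3 - 2*j/3)/(R + j) (A(R, j) = (j + ((-4 + j)*(-5))/((3*1)))/(R + j) = (j + (20 - 5*j)/3)/(R + j) = (j + (20 - 5*j)*(⅓))/(R + j) = (j + (20/3 - 5*j/3))/(R + j) = (20/3 - 2*j/3)/(R + j))
((-4 + 5)*4)*A(-2, 3) = ((-4 + 5)*4)*(2*(10 - 1*3)/(3*(-2 + 3))) = (1*4)*((⅔)*(10 - 3)/1) = 4*((⅔)*1*7) = 4*(14/3) = 56/3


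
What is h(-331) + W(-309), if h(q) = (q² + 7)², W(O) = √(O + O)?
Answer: 12005146624 + I*√618 ≈ 1.2005e+10 + 24.86*I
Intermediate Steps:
W(O) = √2*√O (W(O) = √(2*O) = √2*√O)
h(q) = (7 + q²)²
h(-331) + W(-309) = (7 + (-331)²)² + √2*√(-309) = (7 + 109561)² + √2*(I*√309) = 109568² + I*√618 = 12005146624 + I*√618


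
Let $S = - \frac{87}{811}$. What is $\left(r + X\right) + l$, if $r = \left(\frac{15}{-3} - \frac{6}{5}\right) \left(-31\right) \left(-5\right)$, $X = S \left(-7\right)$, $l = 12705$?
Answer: $\frac{9524993}{811} \approx 11745.0$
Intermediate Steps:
$S = - \frac{87}{811}$ ($S = \left(-87\right) \frac{1}{811} = - \frac{87}{811} \approx -0.10728$)
$X = \frac{609}{811}$ ($X = \left(- \frac{87}{811}\right) \left(-7\right) = \frac{609}{811} \approx 0.75093$)
$r = -961$ ($r = \left(15 \left(- \frac{1}{3}\right) - \frac{6}{5}\right) \left(-31\right) \left(-5\right) = \left(-5 - \frac{6}{5}\right) \left(-31\right) \left(-5\right) = \left(- \frac{31}{5}\right) \left(-31\right) \left(-5\right) = \frac{961}{5} \left(-5\right) = -961$)
$\left(r + X\right) + l = \left(-961 + \frac{609}{811}\right) + 12705 = - \frac{778762}{811} + 12705 = \frac{9524993}{811}$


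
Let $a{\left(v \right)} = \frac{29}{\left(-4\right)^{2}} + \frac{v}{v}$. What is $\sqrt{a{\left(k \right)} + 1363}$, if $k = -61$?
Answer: $\frac{41 \sqrt{13}}{4} \approx 36.957$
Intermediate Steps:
$a{\left(v \right)} = \frac{45}{16}$ ($a{\left(v \right)} = \frac{29}{16} + 1 = \frac{45}{16}$)
$\sqrt{a{\left(k \right)} + 1363} = \sqrt{\frac{45}{16} + 1363} = \sqrt{\frac{21853}{16}} = \frac{41 \sqrt{13}}{4}$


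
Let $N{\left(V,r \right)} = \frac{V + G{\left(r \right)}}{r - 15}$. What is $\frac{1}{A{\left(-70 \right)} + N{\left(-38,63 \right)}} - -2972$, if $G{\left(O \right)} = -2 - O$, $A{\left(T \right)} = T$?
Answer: $\frac{10291988}{3463} \approx 2972.0$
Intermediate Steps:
$N{\left(V,r \right)} = \frac{-2 + V - r}{-15 + r}$ ($N{\left(V,r \right)} = \frac{V - \left(2 + r\right)}{r - 15} = \frac{-2 + V - r}{-15 + r}$)
$\frac{1}{A{\left(-70 \right)} + N{\left(-38,63 \right)}} - -2972 = \frac{1}{-70 + \frac{-2 - 38 - 63}{-15 + 63}} - -2972 = \frac{1}{-70 + \frac{-2 - 38 - 63}{48}} + 2972 = \frac{1}{-70 + \frac{1}{48} \left(-103\right)} + 2972 = \frac{1}{-70 - \frac{103}{48}} + 2972 = \frac{1}{- \frac{3463}{48}} + 2972 = - \frac{48}{3463} + 2972 = \frac{10291988}{3463}$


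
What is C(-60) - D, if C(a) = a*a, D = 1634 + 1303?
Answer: 663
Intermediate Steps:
D = 2937
C(a) = a²
C(-60) - D = (-60)² - 1*2937 = 3600 - 2937 = 663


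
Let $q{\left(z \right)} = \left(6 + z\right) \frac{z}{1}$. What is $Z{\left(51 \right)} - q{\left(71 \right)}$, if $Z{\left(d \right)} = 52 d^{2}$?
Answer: $129785$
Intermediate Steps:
$q{\left(z \right)} = z \left(6 + z\right)$ ($q{\left(z \right)} = \left(6 + z\right) z 1 = \left(6 + z\right) z = z \left(6 + z\right)$)
$Z{\left(51 \right)} - q{\left(71 \right)} = 52 \cdot 51^{2} - 71 \left(6 + 71\right) = 52 \cdot 2601 - 71 \cdot 77 = 135252 - 5467 = 129785$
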